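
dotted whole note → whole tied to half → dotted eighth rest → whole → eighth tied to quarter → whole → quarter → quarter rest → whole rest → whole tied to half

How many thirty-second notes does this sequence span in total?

274

Convert each value to thirty-second notes: dotted whole note = 48; whole tied to half (whole + half) = 48; dotted eighth rest = 6; whole = 32; eighth tied to quarter (eighth + quarter) = 12; whole = 32; quarter = 8; quarter rest = 8; whole rest = 32; whole tied to half (whole + half) = 48.
Sum: 48 + 48 + 6 + 32 + 12 + 32 + 8 + 8 + 32 + 48 = 274 thirty-second notes.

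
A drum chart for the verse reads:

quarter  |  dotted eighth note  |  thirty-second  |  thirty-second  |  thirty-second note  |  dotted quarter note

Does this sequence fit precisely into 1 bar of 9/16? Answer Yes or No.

No

One bar of 9/16 = 18 thirty-second notes.
Convert each value to thirty-second notes: quarter = 8; dotted eighth note = 6; thirty-second = 1; thirty-second = 1; thirty-second note = 1; dotted quarter note = 12.
Adding: 8 + 6 + 1 + 1 + 1 + 12 = 29.
29 exceeds 18, so the answer is No.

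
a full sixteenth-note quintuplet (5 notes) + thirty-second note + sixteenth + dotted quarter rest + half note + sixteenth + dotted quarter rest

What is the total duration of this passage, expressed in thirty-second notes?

53

Each duration in thirty-second notes: a full sixteenth-note quintuplet (5 notes) (five quintuplet sixteenths span one quarter) = 8; thirty-second note = 1; sixteenth = 2; dotted quarter rest = 12; half note = 16; sixteenth = 2; dotted quarter rest = 12.
Total: 8 + 1 + 2 + 12 + 16 + 2 + 12 = 53 thirty-second notes.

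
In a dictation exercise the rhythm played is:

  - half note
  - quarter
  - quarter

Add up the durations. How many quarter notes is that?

Convert each value to quarter notes: half note = 2; quarter = 1; quarter = 1.
Sum: 2 + 1 + 1 = 4 quarter notes.

4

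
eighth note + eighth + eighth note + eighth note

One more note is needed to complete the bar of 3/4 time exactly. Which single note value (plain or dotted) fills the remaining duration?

The bar of 3/4 = 6 eighth notes.
In eighth notes: eighth note = 1; eighth = 1; eighth note = 1; eighth note = 1.
Adding: 1 + 1 + 1 + 1 = 4.
Remaining: 6 − 4 = 2 eighth notes, which is a quarter note.

quarter note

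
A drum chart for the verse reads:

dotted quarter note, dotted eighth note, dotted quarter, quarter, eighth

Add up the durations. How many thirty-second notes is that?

In thirty-second notes: dotted quarter note = 12; dotted eighth note = 6; dotted quarter = 12; quarter = 8; eighth = 4.
Adding: 12 + 6 + 12 + 8 + 4 = 42 thirty-second notes.

42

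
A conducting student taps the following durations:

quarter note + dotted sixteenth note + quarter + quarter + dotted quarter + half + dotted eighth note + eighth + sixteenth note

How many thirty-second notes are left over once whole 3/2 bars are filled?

19

One bar of 3/2 = 48 thirty-second notes.
Convert each value to thirty-second notes: quarter note = 8; dotted sixteenth note = 3; quarter = 8; quarter = 8; dotted quarter = 12; half = 16; dotted eighth note = 6; eighth = 4; sixteenth note = 2.
Sum: 8 + 3 + 8 + 8 + 12 + 16 + 6 + 4 + 2 = 67.
67 ÷ 48 = 1 complete bar with 19 thirty-second notes remaining.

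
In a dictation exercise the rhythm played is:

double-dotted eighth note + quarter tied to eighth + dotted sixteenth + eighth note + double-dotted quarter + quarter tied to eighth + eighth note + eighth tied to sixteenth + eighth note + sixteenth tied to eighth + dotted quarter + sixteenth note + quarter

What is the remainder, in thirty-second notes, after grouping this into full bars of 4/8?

One bar of 4/8 = 16 thirty-second notes.
In thirty-second notes: double-dotted eighth note = 7; quarter tied to eighth (quarter + eighth) = 12; dotted sixteenth = 3; eighth note = 4; double-dotted quarter = 14; quarter tied to eighth (quarter + eighth) = 12; eighth note = 4; eighth tied to sixteenth (eighth + sixteenth) = 6; eighth note = 4; sixteenth tied to eighth (sixteenth + eighth) = 6; dotted quarter = 12; sixteenth note = 2; quarter = 8.
Sum: 7 + 12 + 3 + 4 + 14 + 12 + 4 + 6 + 4 + 6 + 12 + 2 + 8 = 94.
94 ÷ 16 = 5 complete bars with 14 thirty-second notes remaining.

14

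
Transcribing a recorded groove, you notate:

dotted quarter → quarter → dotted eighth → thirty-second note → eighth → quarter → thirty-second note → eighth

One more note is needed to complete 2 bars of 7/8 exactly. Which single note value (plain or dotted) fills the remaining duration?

2 bars of 7/8 = 56 thirty-second notes.
Working in thirty-second notes: dotted quarter = 12; quarter = 8; dotted eighth = 6; thirty-second note = 1; eighth = 4; quarter = 8; thirty-second note = 1; eighth = 4.
Total: 12 + 8 + 6 + 1 + 4 + 8 + 1 + 4 = 44.
Remaining: 56 − 44 = 12 thirty-second notes, which is a dotted quarter note.

dotted quarter note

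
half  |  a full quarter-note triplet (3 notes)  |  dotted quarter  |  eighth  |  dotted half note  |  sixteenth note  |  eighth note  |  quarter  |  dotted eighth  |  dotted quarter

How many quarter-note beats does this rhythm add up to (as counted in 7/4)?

One quarter-note beat = 4 sixteenth notes.
Each duration in sixteenth notes: half = 8; a full quarter-note triplet (3 notes) (three triplet quarters span one half) = 8; dotted quarter = 6; eighth = 2; dotted half note = 12; sixteenth note = 1; eighth note = 2; quarter = 4; dotted eighth = 3; dotted quarter = 6.
Adding: 8 + 8 + 6 + 2 + 12 + 1 + 2 + 4 + 3 + 6 = 52.
52 ÷ 4 = 13 beats.

13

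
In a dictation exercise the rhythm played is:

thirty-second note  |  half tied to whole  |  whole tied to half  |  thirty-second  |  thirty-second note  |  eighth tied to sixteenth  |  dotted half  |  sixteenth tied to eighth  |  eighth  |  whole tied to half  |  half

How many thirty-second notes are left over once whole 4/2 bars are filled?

11

One bar of 4/2 = 64 thirty-second notes.
In thirty-second notes: thirty-second note = 1; half tied to whole (half + whole) = 48; whole tied to half (whole + half) = 48; thirty-second = 1; thirty-second note = 1; eighth tied to sixteenth (eighth + sixteenth) = 6; dotted half = 24; sixteenth tied to eighth (sixteenth + eighth) = 6; eighth = 4; whole tied to half (whole + half) = 48; half = 16.
Adding: 1 + 48 + 48 + 1 + 1 + 6 + 24 + 6 + 4 + 48 + 16 = 203.
203 ÷ 64 = 3 complete bars with 11 thirty-second notes remaining.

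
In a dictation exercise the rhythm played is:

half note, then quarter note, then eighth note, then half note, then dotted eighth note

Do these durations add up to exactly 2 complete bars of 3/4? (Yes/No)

One bar of 3/4 = 12 sixteenth notes, so 2 bars = 24.
Convert each value to sixteenth notes: half note = 8; quarter note = 4; eighth note = 2; half note = 8; dotted eighth note = 3.
Adding: 8 + 4 + 2 + 8 + 3 = 25.
25 exceeds 24, so the answer is No.

No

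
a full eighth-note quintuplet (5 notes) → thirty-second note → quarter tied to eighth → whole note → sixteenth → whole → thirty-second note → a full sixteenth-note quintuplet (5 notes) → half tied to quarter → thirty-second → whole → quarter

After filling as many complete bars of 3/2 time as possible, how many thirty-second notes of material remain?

25

One bar of 3/2 = 48 thirty-second notes.
In thirty-second notes: a full eighth-note quintuplet (5 notes) (five quintuplet eighths span one half) = 16; thirty-second note = 1; quarter tied to eighth (quarter + eighth) = 12; whole note = 32; sixteenth = 2; whole = 32; thirty-second note = 1; a full sixteenth-note quintuplet (5 notes) (five quintuplet sixteenths span one quarter) = 8; half tied to quarter (half + quarter) = 24; thirty-second = 1; whole = 32; quarter = 8.
Sum: 16 + 1 + 12 + 32 + 2 + 32 + 1 + 8 + 24 + 1 + 32 + 8 = 169.
169 ÷ 48 = 3 complete bars with 25 thirty-second notes remaining.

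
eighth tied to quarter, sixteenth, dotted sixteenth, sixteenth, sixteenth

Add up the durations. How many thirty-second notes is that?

21

Convert each value to thirty-second notes: eighth tied to quarter (eighth + quarter) = 12; sixteenth = 2; dotted sixteenth = 3; sixteenth = 2; sixteenth = 2.
Total: 12 + 2 + 3 + 2 + 2 = 21 thirty-second notes.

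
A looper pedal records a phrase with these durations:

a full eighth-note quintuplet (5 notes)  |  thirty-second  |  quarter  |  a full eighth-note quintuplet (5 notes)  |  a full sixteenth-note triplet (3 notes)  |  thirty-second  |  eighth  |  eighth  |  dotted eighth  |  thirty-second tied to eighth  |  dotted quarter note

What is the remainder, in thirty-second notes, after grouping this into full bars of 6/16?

5

One bar of 6/16 = 12 thirty-second notes.
In thirty-second notes: a full eighth-note quintuplet (5 notes) (five quintuplet eighths span one half) = 16; thirty-second = 1; quarter = 8; a full eighth-note quintuplet (5 notes) (five quintuplet eighths span one half) = 16; a full sixteenth-note triplet (3 notes) (three triplet sixteenths span one eighth) = 4; thirty-second = 1; eighth = 4; eighth = 4; dotted eighth = 6; thirty-second tied to eighth (thirty-second + eighth) = 5; dotted quarter note = 12.
Altogether 16 + 1 + 8 + 16 + 4 + 1 + 4 + 4 + 6 + 5 + 12 = 77.
77 ÷ 12 = 6 complete bars with 5 thirty-second notes remaining.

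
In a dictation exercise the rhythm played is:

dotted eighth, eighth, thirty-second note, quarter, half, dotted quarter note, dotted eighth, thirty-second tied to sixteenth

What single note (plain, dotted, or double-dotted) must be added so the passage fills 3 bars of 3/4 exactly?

3 bars of 3/4 = 72 thirty-second notes.
In thirty-second notes: dotted eighth = 6; eighth = 4; thirty-second note = 1; quarter = 8; half = 16; dotted quarter note = 12; dotted eighth = 6; thirty-second tied to sixteenth (thirty-second + sixteenth) = 3.
Total: 6 + 4 + 1 + 8 + 16 + 12 + 6 + 3 = 56.
Remaining: 72 − 56 = 16 thirty-second notes, which is a half note.

half note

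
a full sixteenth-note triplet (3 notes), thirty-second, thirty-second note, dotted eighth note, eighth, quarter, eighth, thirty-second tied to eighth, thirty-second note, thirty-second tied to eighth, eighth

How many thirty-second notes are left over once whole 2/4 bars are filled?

11

One bar of 2/4 = 16 thirty-second notes.
Working in thirty-second notes: a full sixteenth-note triplet (3 notes) (three triplet sixteenths span one eighth) = 4; thirty-second = 1; thirty-second note = 1; dotted eighth note = 6; eighth = 4; quarter = 8; eighth = 4; thirty-second tied to eighth (thirty-second + eighth) = 5; thirty-second note = 1; thirty-second tied to eighth (thirty-second + eighth) = 5; eighth = 4.
Total: 4 + 1 + 1 + 6 + 4 + 8 + 4 + 5 + 1 + 5 + 4 = 43.
43 ÷ 16 = 2 complete bars with 11 thirty-second notes remaining.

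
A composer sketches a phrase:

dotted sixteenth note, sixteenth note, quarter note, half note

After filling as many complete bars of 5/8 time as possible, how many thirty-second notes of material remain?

One bar of 5/8 = 20 thirty-second notes.
Each duration in thirty-second notes: dotted sixteenth note = 3; sixteenth note = 2; quarter note = 8; half note = 16.
Sum: 3 + 2 + 8 + 16 = 29.
29 ÷ 20 = 1 complete bar with 9 thirty-second notes remaining.

9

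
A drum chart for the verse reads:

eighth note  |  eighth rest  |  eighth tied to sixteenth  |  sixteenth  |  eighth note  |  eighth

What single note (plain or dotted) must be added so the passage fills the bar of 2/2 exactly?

The bar of 2/2 = 16 sixteenth notes.
Each duration in sixteenth notes: eighth note = 2; eighth rest = 2; eighth tied to sixteenth (eighth + sixteenth) = 3; sixteenth = 1; eighth note = 2; eighth = 2.
Adding: 2 + 2 + 3 + 1 + 2 + 2 = 12.
Remaining: 16 − 12 = 4 sixteenth notes, which is a quarter note.

quarter note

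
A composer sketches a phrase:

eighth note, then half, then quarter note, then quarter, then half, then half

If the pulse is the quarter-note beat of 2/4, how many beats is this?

One quarter-note beat = 2 eighth notes.
Each duration in eighth notes: eighth note = 1; half = 4; quarter note = 2; quarter = 2; half = 4; half = 4.
Sum: 1 + 4 + 2 + 2 + 4 + 4 = 17.
17 ÷ 2 = 8.5 beats.

8.5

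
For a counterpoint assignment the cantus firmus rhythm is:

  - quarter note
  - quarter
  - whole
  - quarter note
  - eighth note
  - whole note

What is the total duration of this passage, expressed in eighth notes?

23

Each duration in eighth notes: quarter note = 2; quarter = 2; whole = 8; quarter note = 2; eighth note = 1; whole note = 8.
Total: 2 + 2 + 8 + 2 + 1 + 8 = 23 eighth notes.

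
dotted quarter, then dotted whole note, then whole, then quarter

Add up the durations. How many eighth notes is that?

Convert each value to eighth notes: dotted quarter = 3; dotted whole note = 12; whole = 8; quarter = 2.
Altogether 3 + 12 + 8 + 2 = 25 eighth notes.

25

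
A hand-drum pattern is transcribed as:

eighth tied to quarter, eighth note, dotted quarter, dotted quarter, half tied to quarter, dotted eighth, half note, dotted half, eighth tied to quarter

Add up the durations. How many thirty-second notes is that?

Each duration in thirty-second notes: eighth tied to quarter (eighth + quarter) = 12; eighth note = 4; dotted quarter = 12; dotted quarter = 12; half tied to quarter (half + quarter) = 24; dotted eighth = 6; half note = 16; dotted half = 24; eighth tied to quarter (eighth + quarter) = 12.
Total: 12 + 4 + 12 + 12 + 24 + 6 + 16 + 24 + 12 = 122 thirty-second notes.

122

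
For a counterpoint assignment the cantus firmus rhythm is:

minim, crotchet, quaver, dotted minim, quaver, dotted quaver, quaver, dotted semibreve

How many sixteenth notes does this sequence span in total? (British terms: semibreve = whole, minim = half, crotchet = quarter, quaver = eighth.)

Working in sixteenth notes: minim = 8; crotchet = 4; quaver = 2; dotted minim = 12; quaver = 2; dotted quaver = 3; quaver = 2; dotted semibreve = 24.
Total: 8 + 4 + 2 + 12 + 2 + 3 + 2 + 24 = 57 sixteenth notes.

57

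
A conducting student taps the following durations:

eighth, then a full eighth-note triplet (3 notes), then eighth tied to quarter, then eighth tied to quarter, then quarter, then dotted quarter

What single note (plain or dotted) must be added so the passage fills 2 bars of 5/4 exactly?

dotted half note

2 bars of 5/4 = 20 eighth notes.
In eighth notes: eighth = 1; a full eighth-note triplet (3 notes) (three triplet eighths span one quarter) = 2; eighth tied to quarter (eighth + quarter) = 3; eighth tied to quarter (eighth + quarter) = 3; quarter = 2; dotted quarter = 3.
Adding: 1 + 2 + 3 + 3 + 2 + 3 = 14.
Remaining: 20 − 14 = 6 eighth notes, which is a dotted half note.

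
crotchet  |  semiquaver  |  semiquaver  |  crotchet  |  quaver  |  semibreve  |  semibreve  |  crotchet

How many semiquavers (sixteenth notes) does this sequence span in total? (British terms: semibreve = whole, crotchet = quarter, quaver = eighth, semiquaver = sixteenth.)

Each duration in sixteenth notes: crotchet = 4; semiquaver = 1; semiquaver = 1; crotchet = 4; quaver = 2; semibreve = 16; semibreve = 16; crotchet = 4.
Altogether 4 + 1 + 1 + 4 + 2 + 16 + 16 + 4 = 48 sixteenth notes.

48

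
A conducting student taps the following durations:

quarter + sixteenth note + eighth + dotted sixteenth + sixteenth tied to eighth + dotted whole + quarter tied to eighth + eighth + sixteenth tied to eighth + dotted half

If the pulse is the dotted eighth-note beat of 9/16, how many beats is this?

19.5

One dotted eighth-note beat = 6 thirty-second notes.
In thirty-second notes: quarter = 8; sixteenth note = 2; eighth = 4; dotted sixteenth = 3; sixteenth tied to eighth (sixteenth + eighth) = 6; dotted whole = 48; quarter tied to eighth (quarter + eighth) = 12; eighth = 4; sixteenth tied to eighth (sixteenth + eighth) = 6; dotted half = 24.
Adding: 8 + 2 + 4 + 3 + 6 + 48 + 12 + 4 + 6 + 24 = 117.
117 ÷ 6 = 19.5 beats.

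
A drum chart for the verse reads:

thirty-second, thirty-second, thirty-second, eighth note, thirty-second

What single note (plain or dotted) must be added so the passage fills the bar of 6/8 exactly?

The bar of 6/8 = 24 thirty-second notes.
Each duration in thirty-second notes: thirty-second = 1; thirty-second = 1; thirty-second = 1; eighth note = 4; thirty-second = 1.
Adding: 1 + 1 + 1 + 4 + 1 = 8.
Remaining: 24 − 8 = 16 thirty-second notes, which is a half note.

half note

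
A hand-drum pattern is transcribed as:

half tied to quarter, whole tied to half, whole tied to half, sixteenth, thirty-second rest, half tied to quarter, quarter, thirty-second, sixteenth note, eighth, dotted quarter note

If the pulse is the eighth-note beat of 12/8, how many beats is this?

43.5

One eighth-note beat = 4 thirty-second notes.
Each duration in thirty-second notes: half tied to quarter (half + quarter) = 24; whole tied to half (whole + half) = 48; whole tied to half (whole + half) = 48; sixteenth = 2; thirty-second rest = 1; half tied to quarter (half + quarter) = 24; quarter = 8; thirty-second = 1; sixteenth note = 2; eighth = 4; dotted quarter note = 12.
Sum: 24 + 48 + 48 + 2 + 1 + 24 + 8 + 1 + 2 + 4 + 12 = 174.
174 ÷ 4 = 43.5 beats.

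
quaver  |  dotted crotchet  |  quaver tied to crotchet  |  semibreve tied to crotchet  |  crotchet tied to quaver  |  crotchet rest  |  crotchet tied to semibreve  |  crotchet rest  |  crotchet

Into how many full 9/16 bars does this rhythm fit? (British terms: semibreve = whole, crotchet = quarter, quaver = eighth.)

8

One bar of 9/16 = 9 sixteenth notes.
Express everything in sixteenth notes: quaver = 2; dotted crotchet = 6; quaver tied to crotchet (quaver + crotchet) = 6; semibreve tied to crotchet (semibreve + crotchet) = 20; crotchet tied to quaver (crotchet + quaver) = 6; crotchet rest = 4; crotchet tied to semibreve (crotchet + semibreve) = 20; crotchet rest = 4; crotchet = 4.
Altogether 2 + 6 + 6 + 20 + 6 + 4 + 20 + 4 + 4 = 72.
72 ÷ 9 = 8 complete bars with 0 left over.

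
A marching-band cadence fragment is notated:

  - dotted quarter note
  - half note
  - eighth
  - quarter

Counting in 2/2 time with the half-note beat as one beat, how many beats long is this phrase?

One half-note beat = 4 eighth notes.
Working in eighth notes: dotted quarter note = 3; half note = 4; eighth = 1; quarter = 2.
Total: 3 + 4 + 1 + 2 = 10.
10 ÷ 4 = 2.5 beats.

2.5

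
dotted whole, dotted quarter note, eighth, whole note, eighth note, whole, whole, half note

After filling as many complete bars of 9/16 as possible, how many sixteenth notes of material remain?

0

One bar of 9/16 = 9 sixteenth notes.
Working in sixteenth notes: dotted whole = 24; dotted quarter note = 6; eighth = 2; whole note = 16; eighth note = 2; whole = 16; whole = 16; half note = 8.
Adding: 24 + 6 + 2 + 16 + 2 + 16 + 16 + 8 = 90.
90 ÷ 9 = 10 complete bars with 0 sixteenth notes remaining.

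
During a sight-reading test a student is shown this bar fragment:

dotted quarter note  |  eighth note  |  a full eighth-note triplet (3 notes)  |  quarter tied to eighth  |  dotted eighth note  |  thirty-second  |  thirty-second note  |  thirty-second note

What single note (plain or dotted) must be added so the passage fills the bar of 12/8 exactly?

The bar of 12/8 = 48 thirty-second notes.
Express everything in thirty-second notes: dotted quarter note = 12; eighth note = 4; a full eighth-note triplet (3 notes) (three triplet eighths span one quarter) = 8; quarter tied to eighth (quarter + eighth) = 12; dotted eighth note = 6; thirty-second = 1; thirty-second note = 1; thirty-second note = 1.
Total: 12 + 4 + 8 + 12 + 6 + 1 + 1 + 1 = 45.
Remaining: 48 − 45 = 3 thirty-second notes, which is a dotted sixteenth note.

dotted sixteenth note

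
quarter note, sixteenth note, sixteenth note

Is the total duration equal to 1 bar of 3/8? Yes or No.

Yes

One bar of 3/8 = 6 sixteenth notes.
Each duration in sixteenth notes: quarter note = 4; sixteenth note = 1; sixteenth note = 1.
Adding: 4 + 1 + 1 = 6.
6 equals 6, so the answer is Yes.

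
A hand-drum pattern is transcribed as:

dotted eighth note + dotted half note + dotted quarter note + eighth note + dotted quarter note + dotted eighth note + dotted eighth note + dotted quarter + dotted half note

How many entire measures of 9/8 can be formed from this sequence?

One bar of 9/8 = 18 sixteenth notes.
In sixteenth notes: dotted eighth note = 3; dotted half note = 12; dotted quarter note = 6; eighth note = 2; dotted quarter note = 6; dotted eighth note = 3; dotted eighth note = 3; dotted quarter = 6; dotted half note = 12.
Total: 3 + 12 + 6 + 2 + 6 + 3 + 3 + 6 + 12 = 53.
53 ÷ 18 = 2 complete bars with 17 left over.

2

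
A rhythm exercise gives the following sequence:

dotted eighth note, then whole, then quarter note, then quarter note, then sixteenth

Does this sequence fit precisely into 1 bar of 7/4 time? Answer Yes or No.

One bar of 7/4 = 28 sixteenth notes.
In sixteenth notes: dotted eighth note = 3; whole = 16; quarter note = 4; quarter note = 4; sixteenth = 1.
Adding: 3 + 16 + 4 + 4 + 1 = 28.
28 equals 28, so the answer is Yes.

Yes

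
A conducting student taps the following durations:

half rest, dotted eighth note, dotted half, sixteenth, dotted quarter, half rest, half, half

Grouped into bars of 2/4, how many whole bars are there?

6

One bar of 2/4 = 8 sixteenth notes.
Convert each value to sixteenth notes: half rest = 8; dotted eighth note = 3; dotted half = 12; sixteenth = 1; dotted quarter = 6; half rest = 8; half = 8; half = 8.
Total: 8 + 3 + 12 + 1 + 6 + 8 + 8 + 8 = 54.
54 ÷ 8 = 6 complete bars with 6 left over.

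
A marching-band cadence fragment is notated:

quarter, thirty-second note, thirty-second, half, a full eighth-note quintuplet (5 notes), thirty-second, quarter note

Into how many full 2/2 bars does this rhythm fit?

One bar of 2/2 = 32 thirty-second notes.
Each duration in thirty-second notes: quarter = 8; thirty-second note = 1; thirty-second = 1; half = 16; a full eighth-note quintuplet (5 notes) (five quintuplet eighths span one half) = 16; thirty-second = 1; quarter note = 8.
Adding: 8 + 1 + 1 + 16 + 16 + 1 + 8 = 51.
51 ÷ 32 = 1 complete bar with 19 left over.

1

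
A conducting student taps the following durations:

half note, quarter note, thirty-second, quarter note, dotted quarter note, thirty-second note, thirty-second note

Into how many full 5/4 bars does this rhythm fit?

1

One bar of 5/4 = 40 thirty-second notes.
In thirty-second notes: half note = 16; quarter note = 8; thirty-second = 1; quarter note = 8; dotted quarter note = 12; thirty-second note = 1; thirty-second note = 1.
Sum: 16 + 8 + 1 + 8 + 12 + 1 + 1 = 47.
47 ÷ 40 = 1 complete bar with 7 left over.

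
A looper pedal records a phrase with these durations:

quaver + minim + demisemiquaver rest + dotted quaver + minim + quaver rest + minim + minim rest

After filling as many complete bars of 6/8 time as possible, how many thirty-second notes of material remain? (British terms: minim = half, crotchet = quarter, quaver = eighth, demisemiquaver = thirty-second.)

7

One bar of 6/8 = 24 thirty-second notes.
Express everything in thirty-second notes: quaver = 4; minim = 16; demisemiquaver rest = 1; dotted quaver = 6; minim = 16; quaver rest = 4; minim = 16; minim rest = 16.
Sum: 4 + 16 + 1 + 6 + 16 + 4 + 16 + 16 = 79.
79 ÷ 24 = 3 complete bars with 7 thirty-second notes remaining.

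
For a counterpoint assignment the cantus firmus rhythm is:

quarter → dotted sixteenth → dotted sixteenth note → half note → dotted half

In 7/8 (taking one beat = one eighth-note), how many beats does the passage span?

One eighth-note beat = 4 thirty-second notes.
Each duration in thirty-second notes: quarter = 8; dotted sixteenth = 3; dotted sixteenth note = 3; half note = 16; dotted half = 24.
Altogether 8 + 3 + 3 + 16 + 24 = 54.
54 ÷ 4 = 13.5 beats.

13.5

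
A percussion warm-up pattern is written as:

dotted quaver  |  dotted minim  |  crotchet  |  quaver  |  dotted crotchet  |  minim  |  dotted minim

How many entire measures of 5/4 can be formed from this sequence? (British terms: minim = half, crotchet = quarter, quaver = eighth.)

One bar of 5/4 = 20 sixteenth notes.
Working in sixteenth notes: dotted quaver = 3; dotted minim = 12; crotchet = 4; quaver = 2; dotted crotchet = 6; minim = 8; dotted minim = 12.
Total: 3 + 12 + 4 + 2 + 6 + 8 + 12 = 47.
47 ÷ 20 = 2 complete bars with 7 left over.

2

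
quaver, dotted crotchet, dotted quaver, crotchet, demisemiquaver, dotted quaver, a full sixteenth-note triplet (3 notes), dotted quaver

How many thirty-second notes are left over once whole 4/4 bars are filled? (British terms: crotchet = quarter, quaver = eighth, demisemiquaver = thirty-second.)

One bar of 4/4 = 32 thirty-second notes.
Convert each value to thirty-second notes: quaver = 4; dotted crotchet = 12; dotted quaver = 6; crotchet = 8; demisemiquaver = 1; dotted quaver = 6; a full sixteenth-note triplet (3 notes) (three triplet sixteenths span one eighth) = 4; dotted quaver = 6.
Altogether 4 + 12 + 6 + 8 + 1 + 6 + 4 + 6 = 47.
47 ÷ 32 = 1 complete bar with 15 thirty-second notes remaining.

15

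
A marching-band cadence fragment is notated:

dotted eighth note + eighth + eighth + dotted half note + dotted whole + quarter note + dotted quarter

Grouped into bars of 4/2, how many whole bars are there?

1

One bar of 4/2 = 32 sixteenth notes.
Convert each value to sixteenth notes: dotted eighth note = 3; eighth = 2; eighth = 2; dotted half note = 12; dotted whole = 24; quarter note = 4; dotted quarter = 6.
Adding: 3 + 2 + 2 + 12 + 24 + 4 + 6 = 53.
53 ÷ 32 = 1 complete bar with 21 left over.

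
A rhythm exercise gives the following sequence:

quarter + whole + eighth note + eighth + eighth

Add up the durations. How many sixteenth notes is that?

26

Express everything in sixteenth notes: quarter = 4; whole = 16; eighth note = 2; eighth = 2; eighth = 2.
Altogether 4 + 16 + 2 + 2 + 2 = 26 sixteenth notes.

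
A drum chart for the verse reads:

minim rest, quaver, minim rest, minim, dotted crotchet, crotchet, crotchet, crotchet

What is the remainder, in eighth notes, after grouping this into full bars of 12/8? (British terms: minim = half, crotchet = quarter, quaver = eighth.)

10

One bar of 12/8 = 12 eighth notes.
In eighth notes: minim rest = 4; quaver = 1; minim rest = 4; minim = 4; dotted crotchet = 3; crotchet = 2; crotchet = 2; crotchet = 2.
Sum: 4 + 1 + 4 + 4 + 3 + 2 + 2 + 2 = 22.
22 ÷ 12 = 1 complete bar with 10 eighth notes remaining.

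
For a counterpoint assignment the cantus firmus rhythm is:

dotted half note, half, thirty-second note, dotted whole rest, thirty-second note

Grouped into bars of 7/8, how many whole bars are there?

3

One bar of 7/8 = 28 thirty-second notes.
In thirty-second notes: dotted half note = 24; half = 16; thirty-second note = 1; dotted whole rest = 48; thirty-second note = 1.
Sum: 24 + 16 + 1 + 48 + 1 = 90.
90 ÷ 28 = 3 complete bars with 6 left over.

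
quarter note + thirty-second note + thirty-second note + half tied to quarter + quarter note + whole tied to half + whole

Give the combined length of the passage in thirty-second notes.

122

Express everything in thirty-second notes: quarter note = 8; thirty-second note = 1; thirty-second note = 1; half tied to quarter (half + quarter) = 24; quarter note = 8; whole tied to half (whole + half) = 48; whole = 32.
Sum: 8 + 1 + 1 + 24 + 8 + 48 + 32 = 122 thirty-second notes.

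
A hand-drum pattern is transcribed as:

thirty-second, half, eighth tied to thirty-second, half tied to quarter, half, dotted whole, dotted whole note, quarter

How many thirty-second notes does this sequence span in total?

Convert each value to thirty-second notes: thirty-second = 1; half = 16; eighth tied to thirty-second (eighth + thirty-second) = 5; half tied to quarter (half + quarter) = 24; half = 16; dotted whole = 48; dotted whole note = 48; quarter = 8.
Total: 1 + 16 + 5 + 24 + 16 + 48 + 48 + 8 = 166 thirty-second notes.

166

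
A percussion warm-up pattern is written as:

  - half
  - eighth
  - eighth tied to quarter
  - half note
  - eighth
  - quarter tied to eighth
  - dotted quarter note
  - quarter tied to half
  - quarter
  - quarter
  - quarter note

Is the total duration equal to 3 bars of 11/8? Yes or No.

No

One bar of 11/8 = 11 eighth notes, so 3 bars = 33.
Working in eighth notes: half = 4; eighth = 1; eighth tied to quarter (eighth + quarter) = 3; half note = 4; eighth = 1; quarter tied to eighth (quarter + eighth) = 3; dotted quarter note = 3; quarter tied to half (quarter + half) = 6; quarter = 2; quarter = 2; quarter note = 2.
Sum: 4 + 1 + 3 + 4 + 1 + 3 + 3 + 6 + 2 + 2 + 2 = 31.
31 falls short of 33, so the answer is No.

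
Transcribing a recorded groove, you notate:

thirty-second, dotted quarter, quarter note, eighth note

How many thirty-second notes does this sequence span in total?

Each duration in thirty-second notes: thirty-second = 1; dotted quarter = 12; quarter note = 8; eighth note = 4.
Total: 1 + 12 + 8 + 4 = 25 thirty-second notes.

25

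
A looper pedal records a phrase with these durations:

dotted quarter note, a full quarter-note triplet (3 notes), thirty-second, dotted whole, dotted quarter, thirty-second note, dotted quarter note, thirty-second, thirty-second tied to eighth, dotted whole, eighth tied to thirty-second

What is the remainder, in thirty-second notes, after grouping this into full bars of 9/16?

One bar of 9/16 = 18 thirty-second notes.
Convert each value to thirty-second notes: dotted quarter note = 12; a full quarter-note triplet (3 notes) (three triplet quarters span one half) = 16; thirty-second = 1; dotted whole = 48; dotted quarter = 12; thirty-second note = 1; dotted quarter note = 12; thirty-second = 1; thirty-second tied to eighth (thirty-second + eighth) = 5; dotted whole = 48; eighth tied to thirty-second (eighth + thirty-second) = 5.
Adding: 12 + 16 + 1 + 48 + 12 + 1 + 12 + 1 + 5 + 48 + 5 = 161.
161 ÷ 18 = 8 complete bars with 17 thirty-second notes remaining.

17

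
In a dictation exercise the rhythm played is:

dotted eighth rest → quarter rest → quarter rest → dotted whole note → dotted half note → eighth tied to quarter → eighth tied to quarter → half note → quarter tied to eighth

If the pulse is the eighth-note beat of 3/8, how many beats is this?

36.5

One eighth-note beat = 2 sixteenth notes.
Convert each value to sixteenth notes: dotted eighth rest = 3; quarter rest = 4; quarter rest = 4; dotted whole note = 24; dotted half note = 12; eighth tied to quarter (eighth + quarter) = 6; eighth tied to quarter (eighth + quarter) = 6; half note = 8; quarter tied to eighth (quarter + eighth) = 6.
Sum: 3 + 4 + 4 + 24 + 12 + 6 + 6 + 8 + 6 = 73.
73 ÷ 2 = 36.5 beats.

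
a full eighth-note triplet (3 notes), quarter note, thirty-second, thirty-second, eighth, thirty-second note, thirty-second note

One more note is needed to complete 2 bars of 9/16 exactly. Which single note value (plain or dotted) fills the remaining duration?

2 bars of 9/16 = 36 thirty-second notes.
Convert each value to thirty-second notes: a full eighth-note triplet (3 notes) (three triplet eighths span one quarter) = 8; quarter note = 8; thirty-second = 1; thirty-second = 1; eighth = 4; thirty-second note = 1; thirty-second note = 1.
Altogether 8 + 8 + 1 + 1 + 4 + 1 + 1 = 24.
Remaining: 36 − 24 = 12 thirty-second notes, which is a dotted quarter note.

dotted quarter note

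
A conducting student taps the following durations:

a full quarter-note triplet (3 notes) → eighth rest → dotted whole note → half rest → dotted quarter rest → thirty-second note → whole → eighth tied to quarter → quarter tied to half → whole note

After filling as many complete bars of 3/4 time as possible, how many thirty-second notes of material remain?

One bar of 3/4 = 24 thirty-second notes.
In thirty-second notes: a full quarter-note triplet (3 notes) (three triplet quarters span one half) = 16; eighth rest = 4; dotted whole note = 48; half rest = 16; dotted quarter rest = 12; thirty-second note = 1; whole = 32; eighth tied to quarter (eighth + quarter) = 12; quarter tied to half (quarter + half) = 24; whole note = 32.
Sum: 16 + 4 + 48 + 16 + 12 + 1 + 32 + 12 + 24 + 32 = 197.
197 ÷ 24 = 8 complete bars with 5 thirty-second notes remaining.

5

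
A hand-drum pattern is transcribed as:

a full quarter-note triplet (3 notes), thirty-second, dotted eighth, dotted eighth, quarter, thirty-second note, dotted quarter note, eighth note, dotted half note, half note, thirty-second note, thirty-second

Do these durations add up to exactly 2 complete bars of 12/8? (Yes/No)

Yes

One bar of 12/8 = 48 thirty-second notes, so 2 bars = 96.
Convert each value to thirty-second notes: a full quarter-note triplet (3 notes) (three triplet quarters span one half) = 16; thirty-second = 1; dotted eighth = 6; dotted eighth = 6; quarter = 8; thirty-second note = 1; dotted quarter note = 12; eighth note = 4; dotted half note = 24; half note = 16; thirty-second note = 1; thirty-second = 1.
Total: 16 + 1 + 6 + 6 + 8 + 1 + 12 + 4 + 24 + 16 + 1 + 1 = 96.
96 equals 96, so the answer is Yes.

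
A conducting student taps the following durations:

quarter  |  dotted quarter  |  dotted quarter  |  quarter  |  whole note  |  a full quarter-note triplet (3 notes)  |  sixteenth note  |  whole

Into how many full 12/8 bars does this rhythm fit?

2

One bar of 12/8 = 24 sixteenth notes.
In sixteenth notes: quarter = 4; dotted quarter = 6; dotted quarter = 6; quarter = 4; whole note = 16; a full quarter-note triplet (3 notes) (three triplet quarters span one half) = 8; sixteenth note = 1; whole = 16.
Total: 4 + 6 + 6 + 4 + 16 + 8 + 1 + 16 = 61.
61 ÷ 24 = 2 complete bars with 13 left over.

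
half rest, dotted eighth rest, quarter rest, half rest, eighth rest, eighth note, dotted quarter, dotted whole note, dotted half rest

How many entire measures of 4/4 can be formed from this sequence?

One bar of 4/4 = 16 sixteenth notes.
In sixteenth notes: half rest = 8; dotted eighth rest = 3; quarter rest = 4; half rest = 8; eighth rest = 2; eighth note = 2; dotted quarter = 6; dotted whole note = 24; dotted half rest = 12.
Altogether 8 + 3 + 4 + 8 + 2 + 2 + 6 + 24 + 12 = 69.
69 ÷ 16 = 4 complete bars with 5 left over.

4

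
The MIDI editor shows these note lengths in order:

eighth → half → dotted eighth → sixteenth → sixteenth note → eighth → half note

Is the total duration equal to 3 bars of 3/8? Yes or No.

No

One bar of 3/8 = 6 sixteenth notes, so 3 bars = 18.
In sixteenth notes: eighth = 2; half = 8; dotted eighth = 3; sixteenth = 1; sixteenth note = 1; eighth = 2; half note = 8.
Sum: 2 + 8 + 3 + 1 + 1 + 2 + 8 = 25.
25 exceeds 18, so the answer is No.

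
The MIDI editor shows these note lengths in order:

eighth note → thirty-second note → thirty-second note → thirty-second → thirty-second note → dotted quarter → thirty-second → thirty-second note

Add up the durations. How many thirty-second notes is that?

22

In thirty-second notes: eighth note = 4; thirty-second note = 1; thirty-second note = 1; thirty-second = 1; thirty-second note = 1; dotted quarter = 12; thirty-second = 1; thirty-second note = 1.
Adding: 4 + 1 + 1 + 1 + 1 + 12 + 1 + 1 = 22 thirty-second notes.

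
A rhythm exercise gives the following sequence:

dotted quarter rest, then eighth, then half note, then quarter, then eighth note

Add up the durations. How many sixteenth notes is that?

Express everything in sixteenth notes: dotted quarter rest = 6; eighth = 2; half note = 8; quarter = 4; eighth note = 2.
Altogether 6 + 2 + 8 + 4 + 2 = 22 sixteenth notes.

22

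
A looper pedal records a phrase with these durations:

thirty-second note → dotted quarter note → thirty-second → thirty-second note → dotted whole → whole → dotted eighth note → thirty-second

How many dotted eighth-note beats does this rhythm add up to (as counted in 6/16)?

17

One dotted eighth-note beat = 6 thirty-second notes.
Each duration in thirty-second notes: thirty-second note = 1; dotted quarter note = 12; thirty-second = 1; thirty-second note = 1; dotted whole = 48; whole = 32; dotted eighth note = 6; thirty-second = 1.
Altogether 1 + 12 + 1 + 1 + 48 + 32 + 6 + 1 = 102.
102 ÷ 6 = 17 beats.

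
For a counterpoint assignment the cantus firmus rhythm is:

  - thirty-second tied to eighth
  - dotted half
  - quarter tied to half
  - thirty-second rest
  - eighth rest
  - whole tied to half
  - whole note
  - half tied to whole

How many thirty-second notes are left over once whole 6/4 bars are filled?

42

One bar of 6/4 = 48 thirty-second notes.
Working in thirty-second notes: thirty-second tied to eighth (thirty-second + eighth) = 5; dotted half = 24; quarter tied to half (quarter + half) = 24; thirty-second rest = 1; eighth rest = 4; whole tied to half (whole + half) = 48; whole note = 32; half tied to whole (half + whole) = 48.
Sum: 5 + 24 + 24 + 1 + 4 + 48 + 32 + 48 = 186.
186 ÷ 48 = 3 complete bars with 42 thirty-second notes remaining.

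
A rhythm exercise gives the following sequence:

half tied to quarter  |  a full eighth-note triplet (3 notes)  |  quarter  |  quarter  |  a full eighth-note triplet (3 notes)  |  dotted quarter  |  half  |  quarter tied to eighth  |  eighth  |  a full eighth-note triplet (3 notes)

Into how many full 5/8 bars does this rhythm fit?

5

One bar of 5/8 = 5 eighth notes.
Express everything in eighth notes: half tied to quarter (half + quarter) = 6; a full eighth-note triplet (3 notes) (three triplet eighths span one quarter) = 2; quarter = 2; quarter = 2; a full eighth-note triplet (3 notes) (three triplet eighths span one quarter) = 2; dotted quarter = 3; half = 4; quarter tied to eighth (quarter + eighth) = 3; eighth = 1; a full eighth-note triplet (3 notes) (three triplet eighths span one quarter) = 2.
Altogether 6 + 2 + 2 + 2 + 2 + 3 + 4 + 3 + 1 + 2 = 27.
27 ÷ 5 = 5 complete bars with 2 left over.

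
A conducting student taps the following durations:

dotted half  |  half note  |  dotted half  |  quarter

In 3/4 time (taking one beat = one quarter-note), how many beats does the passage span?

9

One quarter-note beat = 2 eighth notes.
Express everything in eighth notes: dotted half = 6; half note = 4; dotted half = 6; quarter = 2.
Sum: 6 + 4 + 6 + 2 = 18.
18 ÷ 2 = 9 beats.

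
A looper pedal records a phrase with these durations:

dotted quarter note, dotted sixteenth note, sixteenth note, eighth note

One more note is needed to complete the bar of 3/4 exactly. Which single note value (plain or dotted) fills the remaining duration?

dotted sixteenth note

The bar of 3/4 = 24 thirty-second notes.
Express everything in thirty-second notes: dotted quarter note = 12; dotted sixteenth note = 3; sixteenth note = 2; eighth note = 4.
Altogether 12 + 3 + 2 + 4 = 21.
Remaining: 24 − 21 = 3 thirty-second notes, which is a dotted sixteenth note.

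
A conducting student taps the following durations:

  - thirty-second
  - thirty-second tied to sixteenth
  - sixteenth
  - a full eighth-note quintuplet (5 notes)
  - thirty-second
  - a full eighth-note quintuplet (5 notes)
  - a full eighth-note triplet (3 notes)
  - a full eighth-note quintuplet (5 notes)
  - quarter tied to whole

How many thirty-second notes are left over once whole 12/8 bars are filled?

One bar of 12/8 = 48 thirty-second notes.
Convert each value to thirty-second notes: thirty-second = 1; thirty-second tied to sixteenth (thirty-second + sixteenth) = 3; sixteenth = 2; a full eighth-note quintuplet (5 notes) (five quintuplet eighths span one half) = 16; thirty-second = 1; a full eighth-note quintuplet (5 notes) (five quintuplet eighths span one half) = 16; a full eighth-note triplet (3 notes) (three triplet eighths span one quarter) = 8; a full eighth-note quintuplet (5 notes) (five quintuplet eighths span one half) = 16; quarter tied to whole (quarter + whole) = 40.
Sum: 1 + 3 + 2 + 16 + 1 + 16 + 8 + 16 + 40 = 103.
103 ÷ 48 = 2 complete bars with 7 thirty-second notes remaining.

7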